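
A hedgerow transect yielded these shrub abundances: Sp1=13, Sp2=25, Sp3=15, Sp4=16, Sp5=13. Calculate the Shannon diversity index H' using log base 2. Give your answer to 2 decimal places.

2.27

Total N = 13+25+15+16+13 = 82, so the proportions are 0.1585, 0.3049, 0.1829, 0.1951, 0.1585 (working shown to 4 dp, full precision carried).
Each pᵢ log₂ pᵢ term: 0.1585×(-2.6571)=-0.4212, 0.3049×(-1.7137)=-0.5225, 0.1829×(-2.4507)=-0.4483, 0.1951×(-2.3576)=-0.4600, 0.1585×(-2.6571)=-0.4212.
Sum = -2.2733, so H' = 2.27.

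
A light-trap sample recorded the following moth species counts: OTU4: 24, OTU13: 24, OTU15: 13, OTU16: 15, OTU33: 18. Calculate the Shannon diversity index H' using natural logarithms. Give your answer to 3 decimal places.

Total N = 24+24+13+15+18 = 94, so the proportions are 0.25532, 0.25532, 0.1383, 0.15957, 0.19149 (working shown to 5 dp, full precision carried).
Each pᵢ ln pᵢ term: 0.25532×(-1.36524)=-0.34857, 0.25532×(-1.36524)=-0.34857, 0.1383×(-1.97835)=-0.27360, 0.15957×(-1.83524)=-0.29286, 0.19149×(-1.65292)=-0.31652.
Sum = -1.58012, so H' = 1.580.

1.580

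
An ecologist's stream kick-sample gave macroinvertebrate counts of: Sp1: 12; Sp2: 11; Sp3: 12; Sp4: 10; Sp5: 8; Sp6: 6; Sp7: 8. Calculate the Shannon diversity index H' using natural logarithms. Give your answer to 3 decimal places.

1.920

Total N = 12+11+12+10+8+6+8 = 67, so the proportions are 0.1791, 0.16418, 0.1791, 0.14925, 0.1194, 0.08955, 0.1194 (working shown to 5 dp, full precision carried).
Each pᵢ ln pᵢ term: 0.1791×(-1.71979)=-0.30802, 0.16418×(-1.80680)=-0.29664, 0.1791×(-1.71979)=-0.30802, 0.14925×(-1.90211)=-0.28390, 0.1194×(-2.12525)=-0.25376, 0.08955×(-2.41293)=-0.21608, 0.1194×(-2.12525)=-0.25376.
Sum = -1.92018, so H' = 1.920.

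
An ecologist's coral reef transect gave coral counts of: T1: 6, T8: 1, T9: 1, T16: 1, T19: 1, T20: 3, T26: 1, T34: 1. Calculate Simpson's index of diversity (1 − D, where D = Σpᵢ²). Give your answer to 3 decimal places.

0.773

Total N = 6+1+1+1+1+3+1+1 = 15, so the proportions are 0.4, 0.06667, 0.06667, 0.06667, 0.06667, 0.2, 0.06667, 0.06667 (working shown to 5 dp, full precision carried).
D = 0.4² + 0.06667² + 0.06667² + 0.06667² + 0.06667² + 0.2² + 0.06667² + 0.06667² = 0.16000 + 0.00444 + 0.00444 + 0.00444 + 0.00444 + 0.04000 + 0.00444 + 0.00444 = 0.22667.
So 1 − D = 0.77333, i.e. 0.773 to 3 decimal places.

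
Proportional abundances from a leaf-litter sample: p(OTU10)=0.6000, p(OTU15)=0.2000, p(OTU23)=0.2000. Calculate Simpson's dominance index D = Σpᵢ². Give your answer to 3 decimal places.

D = 0.6² + 0.2² + 0.2² = 0.36000 + 0.04000 + 0.04000 = 0.44000 (working shown to 5 dp, full precision carried).
To 3 decimal places, D = 0.440.

0.440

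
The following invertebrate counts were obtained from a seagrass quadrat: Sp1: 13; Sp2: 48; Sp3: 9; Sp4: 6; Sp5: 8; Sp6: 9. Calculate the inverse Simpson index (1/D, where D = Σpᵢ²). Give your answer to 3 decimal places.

3.162

Total N = 13+48+9+6+8+9 = 93, so the proportions are 0.1397849, 0.516129, 0.0967742, 0.0645161, 0.0860215, 0.0967742 (working shown to 7 dp, full precision carried).
D = 0.1397849² + 0.516129² + 0.0967742² + 0.0645161² + 0.0860215² + 0.0967742² = 0.0195398 + 0.2663892 + 0.0093652 + 0.0041623 + 0.0073997 + 0.0093652 = 0.3162215.
So 1/D = 3.16234, i.e. 3.162 to 3 decimal places.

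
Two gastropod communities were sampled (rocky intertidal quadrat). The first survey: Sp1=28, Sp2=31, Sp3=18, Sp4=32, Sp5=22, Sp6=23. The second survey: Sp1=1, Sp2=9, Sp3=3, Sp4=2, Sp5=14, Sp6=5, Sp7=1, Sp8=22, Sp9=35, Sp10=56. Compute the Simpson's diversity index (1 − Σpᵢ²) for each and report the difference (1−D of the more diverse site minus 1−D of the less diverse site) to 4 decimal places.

The first survey: N=154, proportions 0.181818, 0.201299, 0.116883, 0.207792, 0.142857, 0.149351, giving 1−D = 0.826868 (working shown to 6 dp, full precision carried).
The second survey: N=148, proportions 0.006757, 0.060811, 0.02027, 0.013514, 0.094595, 0.033784, 0.006757, 0.148649, 0.236486, 0.378378, giving 1−D = 0.764335.
Difference = |0.826868 − 0.764335| = 0.062533, i.e. 0.0625 to 4 decimal places.

0.0625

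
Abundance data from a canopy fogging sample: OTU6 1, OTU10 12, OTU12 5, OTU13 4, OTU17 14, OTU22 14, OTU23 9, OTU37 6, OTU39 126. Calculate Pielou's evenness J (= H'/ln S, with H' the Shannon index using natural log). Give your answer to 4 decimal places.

Total N = 1+12+5+4+14+14+9+6+126 = 191, so the proportions are 0.005236, 0.062827, 0.026178, 0.020942, 0.073298, 0.073298, 0.04712, 0.031414, 0.659686 (working shown to 6 dp, full precision carried).
H' = −Σ pᵢ ln pᵢ = −((-0.027499) + (-0.173866) + (-0.095362) + (-0.080963) + (-0.191545) + (-0.191545) + (-0.143955) + (-0.108707) + (-0.274424)) = 1.287865.
With S = 9 species, ln S = 2.197225, so J = 1.287865/2.197225 = 0.586133, i.e. 0.5861 to 4 decimal places.

0.5861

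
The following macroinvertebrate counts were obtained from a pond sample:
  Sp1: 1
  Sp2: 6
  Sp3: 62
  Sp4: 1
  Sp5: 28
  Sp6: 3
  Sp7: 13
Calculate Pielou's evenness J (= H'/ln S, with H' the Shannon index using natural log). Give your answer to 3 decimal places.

0.646

Total N = 1+6+62+1+28+3+13 = 114, so the proportions are 0.00877, 0.05263, 0.54386, 0.00877, 0.24561, 0.02632, 0.11404 (working shown to 5 dp, full precision carried).
H' = −Σ pᵢ ln pᵢ = −((-0.04155) + (-0.15497) + (-0.33125) + (-0.04155) + (-0.34484) + (-0.09573) + (-0.24760)) = 1.25747.
With S = 7 species, ln S = 1.94591, so J = 1.25747/1.94591 = 0.64621, i.e. 0.646 to 3 decimal places.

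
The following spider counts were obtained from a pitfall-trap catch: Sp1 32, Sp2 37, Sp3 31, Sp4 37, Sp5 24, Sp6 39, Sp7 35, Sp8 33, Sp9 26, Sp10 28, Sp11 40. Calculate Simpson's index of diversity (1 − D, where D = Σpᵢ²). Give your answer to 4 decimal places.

Total N = 32+37+31+37+24+39+35+33+26+28+40 = 362, so the proportions are 0.088398, 0.10221, 0.085635, 0.10221, 0.066298, 0.107735, 0.096685, 0.09116, 0.071823, 0.077348, 0.110497 (working shown to 6 dp, full precision carried).
D = 0.088398² + 0.10221² + 0.085635² + 0.10221² + 0.066298² + 0.107735² + 0.096685² + 0.09116² + 0.071823² + 0.077348² + 0.110497² = 0.007814 + 0.010447 + 0.007333 + 0.010447 + 0.004395 + 0.011607 + 0.009348 + 0.008310 + 0.005159 + 0.005983 + 0.012210 = 0.093053.
So 1 − D = 0.906947, i.e. 0.9069 to 4 decimal places.

0.9069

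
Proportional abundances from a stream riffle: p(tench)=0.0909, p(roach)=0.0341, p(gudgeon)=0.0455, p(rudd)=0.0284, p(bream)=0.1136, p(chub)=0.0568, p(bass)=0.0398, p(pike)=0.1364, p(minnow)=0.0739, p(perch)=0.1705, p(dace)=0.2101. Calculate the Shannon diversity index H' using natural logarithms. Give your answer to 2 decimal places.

2.21

Each pᵢ ln pᵢ term (working shown to 4 dp, full precision carried): 0.0909×(-2.3980)=-0.2180, 0.0341×(-3.3785)=-0.1152, 0.0455×(-3.0900)=-0.1406, 0.0284×(-3.5614)=-0.1011, 0.1136×(-2.1751)=-0.2471, 0.0568×(-2.8682)=-0.1629, 0.0398×(-3.2239)=-0.1283, 0.1364×(-1.9922)=-0.2717, 0.0739×(-2.6050)=-0.1925, 0.1705×(-1.7690)=-0.3016, 0.2101×(-1.5602)=-0.3278.
Sum = -2.2069, so H' = 2.21.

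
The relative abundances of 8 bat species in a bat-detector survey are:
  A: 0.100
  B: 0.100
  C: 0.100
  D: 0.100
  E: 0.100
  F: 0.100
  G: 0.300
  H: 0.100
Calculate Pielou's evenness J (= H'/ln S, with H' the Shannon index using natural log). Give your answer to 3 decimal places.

0.949

H' = −Σ pᵢ ln pᵢ = −((-0.23026) + (-0.23026) + (-0.23026) + (-0.23026) + (-0.23026) + (-0.23026) + (-0.36119) + (-0.23026)) = 1.97300 (working shown to 5 dp, full precision carried).
With S = 8 species, ln S = 2.07944, so J = 1.97300/2.07944 = 0.94881, i.e. 0.949 to 3 decimal places.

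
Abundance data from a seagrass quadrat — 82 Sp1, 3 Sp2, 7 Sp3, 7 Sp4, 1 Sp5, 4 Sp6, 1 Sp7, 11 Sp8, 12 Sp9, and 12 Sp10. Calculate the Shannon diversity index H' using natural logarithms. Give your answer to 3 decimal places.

Total N = 82+3+7+7+1+4+1+11+12+12 = 140, so the proportions are 0.58571, 0.02143, 0.05, 0.05, 0.00714, 0.02857, 0.00714, 0.07857, 0.08571, 0.08571 (working shown to 5 dp, full precision carried).
Each pᵢ ln pᵢ term: 0.58571×(-0.53492)=-0.31331, 0.02143×(-3.84303)=-0.08235, 0.05×(-2.99573)=-0.14979, 0.05×(-2.99573)=-0.14979, 0.00714×(-4.94164)=-0.03530, 0.02857×(-3.55535)=-0.10158, 0.00714×(-4.94164)=-0.03530, 0.07857×(-2.54375)=-0.19987, 0.08571×(-2.45674)=-0.21058, 0.08571×(-2.45674)=-0.21058.
Sum = -1.48843, so H' = 1.488.

1.488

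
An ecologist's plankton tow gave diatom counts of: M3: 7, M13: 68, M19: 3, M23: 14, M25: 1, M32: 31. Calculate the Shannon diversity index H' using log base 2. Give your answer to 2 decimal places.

Total N = 7+68+3+14+1+31 = 124, so the proportions are 0.0565, 0.5484, 0.0242, 0.1129, 0.0081, 0.25 (working shown to 4 dp, full precision carried).
Each pᵢ log₂ pᵢ term: 0.0565×(-4.1468)=-0.2341, 0.5484×(-0.8667)=-0.4753, 0.0242×(-5.3692)=-0.1299, 0.1129×(-3.1468)=-0.3553, 0.0081×(-6.9542)=-0.0561, 0.25×(-2.0000)=-0.5000.
Sum = -1.7507, so H' = 1.75.

1.75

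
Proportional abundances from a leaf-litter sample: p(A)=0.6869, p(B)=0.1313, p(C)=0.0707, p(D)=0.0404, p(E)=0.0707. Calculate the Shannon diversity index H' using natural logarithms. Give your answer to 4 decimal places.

Each pᵢ ln pᵢ term (working shown to 6 dp, full precision carried): 0.6869×(-0.375567)=-0.257977, 0.1313×(-2.030270)=-0.266575, 0.0707×(-2.649310)=-0.187306, 0.0404×(-3.208925)=-0.129641, 0.0707×(-2.649310)=-0.187306.
Sum = -1.028804, so H' = 1.0288.

1.0288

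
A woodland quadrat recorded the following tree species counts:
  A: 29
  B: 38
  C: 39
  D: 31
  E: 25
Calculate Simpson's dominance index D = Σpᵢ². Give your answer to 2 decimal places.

Total N = 29+38+39+31+25 = 162, so the proportions are 0.179, 0.2346, 0.2407, 0.1914, 0.1543 (working shown to 4 dp, full precision carried).
D = 0.179² + 0.2346² + 0.2407² + 0.1914² + 0.1543² = 0.0320 + 0.0550 + 0.0580 + 0.0366 + 0.0238 = 0.2055.
To 2 decimal places, D = 0.21.

0.21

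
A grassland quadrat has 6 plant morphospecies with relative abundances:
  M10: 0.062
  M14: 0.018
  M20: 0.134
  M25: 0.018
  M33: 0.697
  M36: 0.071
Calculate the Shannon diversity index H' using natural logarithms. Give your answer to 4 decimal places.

Each pᵢ ln pᵢ term (working shown to 6 dp, full precision carried): 0.062×(-2.780621)=-0.172398, 0.018×(-4.017384)=-0.072313, 0.134×(-2.009915)=-0.269329, 0.018×(-4.017384)=-0.072313, 0.697×(-0.360970)=-0.251596, 0.071×(-2.645075)=-0.187800.
Sum = -1.025749, so H' = 1.0257.

1.0257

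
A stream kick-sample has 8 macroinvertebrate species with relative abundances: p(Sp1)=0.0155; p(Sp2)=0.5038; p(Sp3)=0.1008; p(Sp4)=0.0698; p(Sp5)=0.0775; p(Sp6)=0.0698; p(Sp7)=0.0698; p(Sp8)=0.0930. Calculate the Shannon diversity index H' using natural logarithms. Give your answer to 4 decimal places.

1.6178

Each pᵢ ln pᵢ term (working shown to 6 dp, full precision carried): 0.0155×(-4.166915)=-0.064587, 0.5038×(-0.685576)=-0.345393, 0.1008×(-2.294617)=-0.231297, 0.0698×(-2.662121)=-0.185816, 0.0775×(-2.557477)=-0.198204, 0.0698×(-2.662121)=-0.185816, 0.0698×(-2.662121)=-0.185816, 0.093×(-2.375156)=-0.220889.
Sum = -1.617820, so H' = 1.6178.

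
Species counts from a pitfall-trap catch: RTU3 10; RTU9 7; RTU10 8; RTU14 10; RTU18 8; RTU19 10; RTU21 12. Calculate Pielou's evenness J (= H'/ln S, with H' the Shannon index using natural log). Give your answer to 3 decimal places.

Total N = 10+7+8+10+8+10+12 = 65, so the proportions are 0.15385, 0.10769, 0.12308, 0.15385, 0.12308, 0.15385, 0.18462 (working shown to 5 dp, full precision carried).
H' = −Σ pᵢ ln pᵢ = −((-0.28797) + (-0.23999) + (-0.25784) + (-0.28797) + (-0.25784) + (-0.28797) + (-0.31190)) = 1.93148.
With S = 7 species, ln S = 1.94591, so J = 1.93148/1.94591 = 0.99259, i.e. 0.993 to 3 decimal places.

0.993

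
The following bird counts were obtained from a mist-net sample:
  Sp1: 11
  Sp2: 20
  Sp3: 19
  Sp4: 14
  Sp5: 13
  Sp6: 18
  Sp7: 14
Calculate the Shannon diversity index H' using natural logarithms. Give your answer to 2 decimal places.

1.93

Total N = 11+20+19+14+13+18+14 = 109, so the proportions are 0.1009, 0.1835, 0.1743, 0.1284, 0.1193, 0.1651, 0.1284 (working shown to 4 dp, full precision carried).
Each pᵢ ln pᵢ term: 0.1009×(-2.2935)=-0.2314, 0.1835×(-1.6956)=-0.3111, 0.1743×(-1.7469)=-0.3045, 0.1284×(-2.0523)=-0.2636, 0.1193×(-2.1264)=-0.2536, 0.1651×(-1.8010)=-0.2974, 0.1284×(-2.0523)=-0.2636.
Sum = -1.9253, so H' = 1.93.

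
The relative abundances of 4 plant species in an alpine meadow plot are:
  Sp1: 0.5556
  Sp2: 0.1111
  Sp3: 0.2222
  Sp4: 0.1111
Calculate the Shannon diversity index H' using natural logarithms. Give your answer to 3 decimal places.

1.149

Each pᵢ ln pᵢ term (working shown to 5 dp, full precision carried): 0.5556×(-0.58771)=-0.32653, 0.1111×(-2.19732)=-0.24412, 0.2222×(-1.50418)=-0.33423, 0.1111×(-2.19732)=-0.24412.
Sum = -1.14900, so H' = 1.149.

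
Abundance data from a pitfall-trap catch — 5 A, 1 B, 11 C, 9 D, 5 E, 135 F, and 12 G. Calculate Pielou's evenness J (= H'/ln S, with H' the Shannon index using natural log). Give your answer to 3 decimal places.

0.485

Total N = 5+1+11+9+5+135+12 = 178, so the proportions are 0.02809, 0.00562, 0.0618, 0.05056, 0.02809, 0.75843, 0.06742 (working shown to 5 dp, full precision carried).
H' = −Σ pᵢ ln pᵢ = −((-0.10035) + (-0.02911) + (-0.17204) + (-0.15090) + (-0.10035) + (-0.20971) + (-0.18181)) = 0.94427.
With S = 7 species, ln S = 1.94591, so J = 0.94427/1.94591 = 0.48526, i.e. 0.485 to 3 decimal places.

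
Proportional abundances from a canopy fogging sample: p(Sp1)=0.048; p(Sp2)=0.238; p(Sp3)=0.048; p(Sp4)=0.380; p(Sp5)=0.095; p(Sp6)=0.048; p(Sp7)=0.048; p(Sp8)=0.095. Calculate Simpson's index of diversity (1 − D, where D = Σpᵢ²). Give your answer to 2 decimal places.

D = 0.048² + 0.238² + 0.048² + 0.38² + 0.095² + 0.048² + 0.048² + 0.095² = 0.0023 + 0.0566 + 0.0023 + 0.1444 + 0.0090 + 0.0023 + 0.0023 + 0.0090 = 0.2283 (working shown to 4 dp, full precision carried).
So 1 − D = 0.7717, i.e. 0.77 to 2 decimal places.

0.77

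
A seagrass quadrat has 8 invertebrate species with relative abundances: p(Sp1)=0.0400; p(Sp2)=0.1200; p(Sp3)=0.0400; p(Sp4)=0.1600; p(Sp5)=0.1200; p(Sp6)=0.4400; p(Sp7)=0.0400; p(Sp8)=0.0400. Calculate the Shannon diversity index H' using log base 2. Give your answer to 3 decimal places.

2.421

Each pᵢ log₂ pᵢ term (working shown to 5 dp, full precision carried): 0.04×(-4.64386)=-0.18575, 0.12×(-3.05889)=-0.36707, 0.04×(-4.64386)=-0.18575, 0.16×(-2.64386)=-0.42302, 0.12×(-3.05889)=-0.36707, 0.44×(-1.18442)=-0.52115, 0.04×(-4.64386)=-0.18575, 0.04×(-4.64386)=-0.18575.
Sum = -2.42132, so H' = 2.421.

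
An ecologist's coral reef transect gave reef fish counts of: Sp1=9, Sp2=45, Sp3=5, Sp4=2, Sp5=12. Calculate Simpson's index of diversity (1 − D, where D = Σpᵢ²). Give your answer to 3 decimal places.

Total N = 9+45+5+2+12 = 73, so the proportions are 0.12329, 0.61644, 0.06849, 0.0274, 0.16438 (working shown to 5 dp, full precision carried).
D = 0.12329² + 0.61644² + 0.06849² + 0.0274² + 0.16438² = 0.01520 + 0.38000 + 0.00469 + 0.00075 + 0.02702 = 0.42766.
So 1 − D = 0.57234, i.e. 0.572 to 3 decimal places.

0.572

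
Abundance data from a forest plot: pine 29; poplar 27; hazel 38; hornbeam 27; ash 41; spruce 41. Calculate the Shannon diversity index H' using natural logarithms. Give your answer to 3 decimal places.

Total N = 29+27+38+27+41+41 = 203, so the proportions are 0.14286, 0.133, 0.18719, 0.133, 0.20197, 0.20197 (working shown to 5 dp, full precision carried).
Each pᵢ ln pᵢ term: 0.14286×(-1.94591)=-0.27799, 0.133×(-2.01737)=-0.26832, 0.18719×(-1.67562)=-0.31366, 0.133×(-2.01737)=-0.26832, 0.20197×(-1.59963)=-0.32308, 0.20197×(-1.59963)=-0.32308.
Sum = -1.77445, so H' = 1.774.

1.774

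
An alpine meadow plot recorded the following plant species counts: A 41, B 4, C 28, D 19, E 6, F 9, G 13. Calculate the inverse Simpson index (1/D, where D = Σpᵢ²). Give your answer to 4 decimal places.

Total N = 41+4+28+19+6+9+13 = 120, so the proportions are 0.34166667, 0.03333333, 0.23333333, 0.15833333, 0.05, 0.075, 0.10833333 (working shown to 8 dp, full precision carried).
D = 0.34166667² + 0.03333333² + 0.23333333² + 0.15833333² + 0.05² + 0.075² + 0.10833333² = 0.11673611 + 0.00111111 + 0.05444444 + 0.02506944 + 0.00250000 + 0.00562500 + 0.01173611 = 0.21722222.
So 1/D = 4.603581, i.e. 4.6036 to 4 decimal places.

4.6036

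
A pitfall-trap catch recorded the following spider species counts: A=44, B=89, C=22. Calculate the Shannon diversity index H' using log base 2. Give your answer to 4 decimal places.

Total N = 44+89+22 = 155, so the proportions are 0.283871, 0.574194, 0.141935 (working shown to 6 dp, full precision carried).
Each pᵢ log₂ pᵢ term: 0.283871×(-1.816693)=-0.515706, 0.574194×(-0.800391)=-0.459579, 0.141935×(-2.816693)=-0.399789.
Sum = -1.375074, so H' = 1.3751.

1.3751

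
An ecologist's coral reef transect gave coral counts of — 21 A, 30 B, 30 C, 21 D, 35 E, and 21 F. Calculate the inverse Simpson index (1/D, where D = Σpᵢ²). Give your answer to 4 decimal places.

5.7415

Total N = 21+30+30+21+35+21 = 158, so the proportions are 0.13291139, 0.18987342, 0.18987342, 0.13291139, 0.22151899, 0.13291139 (working shown to 8 dp, full precision carried).
D = 0.13291139² + 0.18987342² + 0.18987342² + 0.13291139² + 0.22151899² + 0.13291139² = 0.01766544 + 0.03605191 + 0.03605191 + 0.01766544 + 0.04907066 + 0.01766544 = 0.17417081.
So 1/D = 5.741490, i.e. 5.7415 to 4 decimal places.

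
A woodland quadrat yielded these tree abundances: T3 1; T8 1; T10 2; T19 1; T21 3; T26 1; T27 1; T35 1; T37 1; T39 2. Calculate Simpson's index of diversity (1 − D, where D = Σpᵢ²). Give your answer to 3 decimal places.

Total N = 1+1+2+1+3+1+1+1+1+2 = 14, so the proportions are 0.07143, 0.07143, 0.14286, 0.07143, 0.21429, 0.07143, 0.07143, 0.07143, 0.07143, 0.14286 (working shown to 5 dp, full precision carried).
D = 0.07143² + 0.07143² + 0.14286² + 0.07143² + 0.21429² + 0.07143² + 0.07143² + 0.07143² + 0.07143² + 0.14286² = 0.00510 + 0.00510 + 0.02041 + 0.00510 + 0.04592 + 0.00510 + 0.00510 + 0.00510 + 0.00510 + 0.02041 = 0.12245.
So 1 − D = 0.87755, i.e. 0.878 to 3 decimal places.

0.878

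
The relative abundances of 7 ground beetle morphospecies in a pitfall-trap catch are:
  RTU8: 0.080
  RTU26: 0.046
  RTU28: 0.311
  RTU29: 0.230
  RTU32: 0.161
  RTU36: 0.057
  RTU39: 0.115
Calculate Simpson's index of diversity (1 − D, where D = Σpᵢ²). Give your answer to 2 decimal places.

0.80

D = 0.08² + 0.046² + 0.311² + 0.23² + 0.161² + 0.057² + 0.115² = 0.0064 + 0.0021 + 0.0967 + 0.0529 + 0.0259 + 0.0032 + 0.0132 = 0.2005 (working shown to 4 dp, full precision carried).
So 1 − D = 0.7995, i.e. 0.80 to 2 decimal places.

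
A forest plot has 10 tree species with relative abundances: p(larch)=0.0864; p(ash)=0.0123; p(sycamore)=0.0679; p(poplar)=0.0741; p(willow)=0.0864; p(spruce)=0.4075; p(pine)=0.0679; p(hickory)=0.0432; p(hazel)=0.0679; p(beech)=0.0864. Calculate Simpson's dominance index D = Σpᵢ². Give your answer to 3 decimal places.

0.210

D = 0.0864² + 0.0123² + 0.0679² + 0.0741² + 0.0864² + 0.4075² + 0.0679² + 0.0432² + 0.0679² + 0.0864² = 0.00746 + 0.00015 + 0.00461 + 0.00549 + 0.00746 + 0.16606 + 0.00461 + 0.00187 + 0.00461 + 0.00746 = 0.20979 (working shown to 5 dp, full precision carried).
To 3 decimal places, D = 0.210.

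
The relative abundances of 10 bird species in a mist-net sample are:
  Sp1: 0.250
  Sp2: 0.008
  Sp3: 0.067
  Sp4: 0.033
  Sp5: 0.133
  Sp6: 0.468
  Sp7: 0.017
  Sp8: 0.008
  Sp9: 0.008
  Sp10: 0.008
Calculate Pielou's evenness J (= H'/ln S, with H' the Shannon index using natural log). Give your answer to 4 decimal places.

0.6461

H' = −Σ pᵢ ln pᵢ = −((-0.346574) + (-0.038627) + (-0.181105) + (-0.112571) + (-0.268315) + (-0.355346) + (-0.069267) + (-0.038627) + (-0.038627) + (-0.038627)) = 1.487685 (working shown to 6 dp, full precision carried).
With S = 10 species, ln S = 2.302585, so J = 1.487685/2.302585 = 0.646093, i.e. 0.6461 to 4 decimal places.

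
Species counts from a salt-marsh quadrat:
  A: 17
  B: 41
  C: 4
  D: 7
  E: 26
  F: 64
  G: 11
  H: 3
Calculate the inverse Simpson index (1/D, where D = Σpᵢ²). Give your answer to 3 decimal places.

4.314

Total N = 17+41+4+7+26+64+11+3 = 173, so the proportions are 0.0982659, 0.2369942, 0.0231214, 0.0404624, 0.150289, 0.3699422, 0.0635838, 0.017341 (working shown to 7 dp, full precision carried).
D = 0.0982659² + 0.2369942² + 0.0231214² + 0.0404624² + 0.150289² + 0.3699422² + 0.0635838² + 0.017341² = 0.0096562 + 0.0561663 + 0.0005346 + 0.0016372 + 0.0225868 + 0.1368572 + 0.0040429 + 0.0003007 = 0.2317819.
So 1/D = 4.31440, i.e. 4.314 to 3 decimal places.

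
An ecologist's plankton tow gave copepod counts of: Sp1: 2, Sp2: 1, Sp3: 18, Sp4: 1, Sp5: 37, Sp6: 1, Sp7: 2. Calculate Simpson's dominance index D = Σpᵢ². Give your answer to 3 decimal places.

Total N = 2+1+18+1+37+1+2 = 62, so the proportions are 0.03226, 0.01613, 0.29032, 0.01613, 0.59677, 0.01613, 0.03226 (working shown to 5 dp, full precision carried).
D = 0.03226² + 0.01613² + 0.29032² + 0.01613² + 0.59677² + 0.01613² + 0.03226² = 0.00104 + 0.00026 + 0.08429 + 0.00026 + 0.35614 + 0.00026 + 0.00104 = 0.44329.
To 3 decimal places, D = 0.443.

0.443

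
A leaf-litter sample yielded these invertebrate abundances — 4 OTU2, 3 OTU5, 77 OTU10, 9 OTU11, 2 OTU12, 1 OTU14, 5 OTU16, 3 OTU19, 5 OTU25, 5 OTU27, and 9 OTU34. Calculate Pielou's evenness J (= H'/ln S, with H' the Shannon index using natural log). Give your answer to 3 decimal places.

0.611

Total N = 4+3+77+9+2+1+5+3+5+5+9 = 123, so the proportions are 0.03252, 0.02439, 0.62602, 0.07317, 0.01626, 0.00813, 0.04065, 0.02439, 0.04065, 0.04065, 0.07317 (working shown to 5 dp, full precision carried).
H' = −Σ pᵢ ln pᵢ = −((-0.11141) + (-0.09057) + (-0.29321) + (-0.19134) + (-0.06698) + (-0.03912) + (-0.13019) + (-0.09057) + (-0.13019) + (-0.13019) + (-0.19134)) = 1.46513.
With S = 11 species, ln S = 2.39790, so J = 1.46513/2.39790 = 0.61101, i.e. 0.611 to 3 decimal places.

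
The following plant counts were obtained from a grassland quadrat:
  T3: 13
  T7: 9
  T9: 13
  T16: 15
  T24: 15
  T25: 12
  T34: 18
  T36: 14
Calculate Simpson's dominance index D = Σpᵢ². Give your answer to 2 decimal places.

Total N = 13+9+13+15+15+12+18+14 = 109, so the proportions are 0.1193, 0.0826, 0.1193, 0.1376, 0.1376, 0.1101, 0.1651, 0.1284 (working shown to 4 dp, full precision carried).
D = 0.1193² + 0.0826² + 0.1193² + 0.1376² + 0.1376² + 0.1101² + 0.1651² + 0.1284² = 0.0142 + 0.0068 + 0.0142 + 0.0189 + 0.0189 + 0.0121 + 0.0273 + 0.0165 = 0.1290.
To 2 decimal places, D = 0.13.

0.13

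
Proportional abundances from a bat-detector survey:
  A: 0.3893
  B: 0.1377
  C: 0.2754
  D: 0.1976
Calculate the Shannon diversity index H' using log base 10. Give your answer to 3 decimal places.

Each pᵢ log₁₀ pᵢ term (working shown to 5 dp, full precision carried): 0.3893×(-0.40972)=-0.15950, 0.1377×(-0.86107)=-0.11857, 0.2754×(-0.56004)=-0.15423, 0.1976×(-0.70421)=-0.13915.
Sum = -0.57146, so H' = 0.571.

0.571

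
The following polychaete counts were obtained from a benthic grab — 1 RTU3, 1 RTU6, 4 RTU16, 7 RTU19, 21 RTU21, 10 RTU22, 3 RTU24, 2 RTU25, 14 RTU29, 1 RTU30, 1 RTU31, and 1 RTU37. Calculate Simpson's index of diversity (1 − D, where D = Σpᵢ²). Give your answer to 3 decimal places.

0.812

Total N = 1+1+4+7+21+10+3+2+14+1+1+1 = 66, so the proportions are 0.01515, 0.01515, 0.06061, 0.10606, 0.31818, 0.15152, 0.04545, 0.0303, 0.21212, 0.01515, 0.01515, 0.01515 (working shown to 5 dp, full precision carried).
D = 0.01515² + 0.01515² + 0.06061² + 0.10606² + 0.31818² + 0.15152² + 0.04545² + 0.0303² + 0.21212² + 0.01515² + 0.01515² + 0.01515² = 0.00023 + 0.00023 + 0.00367 + 0.01125 + 0.10124 + 0.02296 + 0.00207 + 0.00092 + 0.04500 + 0.00023 + 0.00023 + 0.00023 = 0.18825.
So 1 − D = 0.81175, i.e. 0.812 to 3 decimal places.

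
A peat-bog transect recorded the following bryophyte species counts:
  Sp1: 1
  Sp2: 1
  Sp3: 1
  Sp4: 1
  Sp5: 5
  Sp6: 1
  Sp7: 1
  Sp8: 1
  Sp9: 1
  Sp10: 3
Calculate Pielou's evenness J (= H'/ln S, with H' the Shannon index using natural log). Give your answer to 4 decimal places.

0.8962

Total N = 1+1+1+1+5+1+1+1+1+3 = 16, so the proportions are 0.0625, 0.0625, 0.0625, 0.0625, 0.3125, 0.0625, 0.0625, 0.0625, 0.0625, 0.1875 (working shown to 6 dp, full precision carried).
H' = −Σ pᵢ ln pᵢ = −((-0.173287) + (-0.173287) + (-0.173287) + (-0.173287) + (-0.363485) + (-0.173287) + (-0.173287) + (-0.173287) + (-0.173287) + (-0.313871)) = 2.063650.
With S = 10 species, ln S = 2.302585, so J = 2.063650/2.302585 = 0.896232, i.e. 0.8962 to 4 decimal places.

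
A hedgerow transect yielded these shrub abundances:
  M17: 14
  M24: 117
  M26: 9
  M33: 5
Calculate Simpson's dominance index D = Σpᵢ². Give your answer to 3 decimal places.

Total N = 14+117+9+5 = 145, so the proportions are 0.09655, 0.8069, 0.06207, 0.03448 (working shown to 5 dp, full precision carried).
D = 0.09655² + 0.8069² + 0.06207² + 0.03448² = 0.00932 + 0.65108 + 0.00385 + 0.00119 = 0.66545.
To 3 decimal places, D = 0.665.

0.665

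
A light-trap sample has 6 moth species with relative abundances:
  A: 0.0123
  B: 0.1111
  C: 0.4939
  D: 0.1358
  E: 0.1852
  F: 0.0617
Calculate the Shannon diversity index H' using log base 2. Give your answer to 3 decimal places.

2.023

Each pᵢ log₂ pᵢ term (working shown to 5 dp, full precision carried): 0.0123×(-6.34520)=-0.07805, 0.1111×(-3.17007)=-0.35219, 0.4939×(-1.01771)=-0.50265, 0.1358×(-2.88044)=-0.39116, 0.1852×(-2.43284)=-0.45056, 0.0617×(-4.01859)=-0.24795.
Sum = -2.02256, so H' = 2.023.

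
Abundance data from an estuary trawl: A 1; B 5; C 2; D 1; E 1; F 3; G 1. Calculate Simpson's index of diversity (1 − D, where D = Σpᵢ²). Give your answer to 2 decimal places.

0.79

Total N = 1+5+2+1+1+3+1 = 14, so the proportions are 0.0714, 0.3571, 0.1429, 0.0714, 0.0714, 0.2143, 0.0714 (working shown to 4 dp, full precision carried).
D = 0.0714² + 0.3571² + 0.1429² + 0.0714² + 0.0714² + 0.2143² + 0.0714² = 0.0051 + 0.1276 + 0.0204 + 0.0051 + 0.0051 + 0.0459 + 0.0051 = 0.2143.
So 1 − D = 0.7857, i.e. 0.79 to 2 decimal places.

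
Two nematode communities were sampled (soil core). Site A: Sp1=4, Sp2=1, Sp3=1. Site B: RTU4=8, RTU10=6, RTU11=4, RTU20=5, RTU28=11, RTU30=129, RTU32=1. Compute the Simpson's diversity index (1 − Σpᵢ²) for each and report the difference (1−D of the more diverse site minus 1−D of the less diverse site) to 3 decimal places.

0.128

Site A: N=6, proportions 0.66667, 0.16667, 0.16667, giving 1−D = 0.50000 (working shown to 5 dp, full precision carried).
Site B: N=164, proportions 0.04878, 0.03659, 0.02439, 0.03049, 0.06707, 0.78659, 0.0061, giving 1−D = 0.37151.
Difference = |0.50000 − 0.37151| = 0.12849, i.e. 0.128 to 3 decimal places.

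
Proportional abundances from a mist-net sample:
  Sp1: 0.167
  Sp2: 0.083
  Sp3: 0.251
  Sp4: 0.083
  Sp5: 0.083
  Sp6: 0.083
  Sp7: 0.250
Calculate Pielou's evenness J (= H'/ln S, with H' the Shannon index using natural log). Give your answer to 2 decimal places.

0.93

H' = −Σ pᵢ ln pᵢ = −((-0.2989) + (-0.2066) + (-0.3470) + (-0.2066) + (-0.2066) + (-0.2066) + (-0.3466)) = 1.8187 (working shown to 4 dp, full precision carried).
With S = 7 species, ln S = 1.9459, so J = 1.8187/1.9459 = 0.9346, i.e. 0.93 to 2 decimal places.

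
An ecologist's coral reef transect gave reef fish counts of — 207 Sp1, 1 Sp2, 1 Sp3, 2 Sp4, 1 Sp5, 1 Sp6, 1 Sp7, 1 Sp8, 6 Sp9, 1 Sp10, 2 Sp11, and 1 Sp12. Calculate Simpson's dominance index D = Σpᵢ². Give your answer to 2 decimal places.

Total N = 207+1+1+2+1+1+1+1+6+1+2+1 = 225, so the proportions are 0.92, 0.0044, 0.0044, 0.0089, 0.0044, 0.0044, 0.0044, 0.0044, 0.0267, 0.0044, 0.0089, 0.0044 (working shown to 4 dp, full precision carried).
D = 0.92² + 0.0044² + 0.0044² + 0.0089² + 0.0044² + 0.0044² + 0.0044² + 0.0044² + 0.0267² + 0.0044² + 0.0089² + 0.0044² = 0.8464 + 0.0000 + 0.0000 + 0.0001 + 0.0000 + 0.0000 + 0.0000 + 0.0000 + 0.0007 + 0.0000 + 0.0001 + 0.0000 = 0.8474.
To 2 decimal places, D = 0.85.

0.85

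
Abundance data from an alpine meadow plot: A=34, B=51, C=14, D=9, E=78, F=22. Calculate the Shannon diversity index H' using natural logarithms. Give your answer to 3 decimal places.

1.564

Total N = 34+51+14+9+78+22 = 208, so the proportions are 0.16346, 0.24519, 0.06731, 0.04327, 0.375, 0.10577 (working shown to 5 dp, full precision carried).
Each pᵢ ln pᵢ term: 0.16346×(-1.81118)=-0.29606, 0.24519×(-1.40571)=-0.34467, 0.06731×(-2.69848)=-0.18163, 0.04327×(-3.14031)=-0.13588, 0.375×(-0.98083)=-0.36781, 0.10577×(-2.24650)=-0.23761.
Sum = -1.56366, so H' = 1.564.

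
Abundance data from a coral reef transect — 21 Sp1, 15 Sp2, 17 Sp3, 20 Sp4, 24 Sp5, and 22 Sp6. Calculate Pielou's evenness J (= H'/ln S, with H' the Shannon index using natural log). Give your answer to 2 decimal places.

Total N = 21+15+17+20+24+22 = 119, so the proportions are 0.1765, 0.1261, 0.1429, 0.1681, 0.2017, 0.1849 (working shown to 4 dp, full precision carried).
H' = −Σ pᵢ ln pᵢ = −((-0.3061) + (-0.2611) + (-0.2780) + (-0.2997) + (-0.3229) + (-0.3121)) = 1.7799.
With S = 6 species, ln S = 1.7918, so J = 1.7799/1.7918 = 0.9934, i.e. 0.99 to 2 decimal places.

0.99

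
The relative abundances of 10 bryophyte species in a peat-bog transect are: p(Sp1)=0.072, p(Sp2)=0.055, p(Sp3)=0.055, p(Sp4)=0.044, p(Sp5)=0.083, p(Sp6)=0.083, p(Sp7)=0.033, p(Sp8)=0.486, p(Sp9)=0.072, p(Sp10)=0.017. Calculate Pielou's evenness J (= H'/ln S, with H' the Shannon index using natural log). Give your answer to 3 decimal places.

0.773

H' = −Σ pᵢ ln pᵢ = −((-0.18944) + (-0.15952) + (-0.15952) + (-0.13744) + (-0.20658) + (-0.20658) + (-0.11257) + (-0.35067) + (-0.18944) + (-0.06927)) = 1.78103 (working shown to 5 dp, full precision carried).
With S = 10 species, ln S = 2.30259, so J = 1.78103/2.30259 = 0.77349, i.e. 0.773 to 3 decimal places.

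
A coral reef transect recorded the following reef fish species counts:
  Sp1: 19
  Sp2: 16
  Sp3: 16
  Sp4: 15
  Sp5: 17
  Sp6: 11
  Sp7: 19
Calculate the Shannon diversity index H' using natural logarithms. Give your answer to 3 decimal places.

1.933

Total N = 19+16+16+15+17+11+19 = 113, so the proportions are 0.16814, 0.14159, 0.14159, 0.13274, 0.15044, 0.09735, 0.16814 (working shown to 5 dp, full precision carried).
Each pᵢ ln pᵢ term: 0.16814×(-1.78295)=-0.29979, 0.14159×(-1.95480)=-0.27679, 0.14159×(-1.95480)=-0.27679, 0.13274×(-2.01934)=-0.26805, 0.15044×(-1.89417)=-0.28496, 0.09735×(-2.32949)=-0.22676, 0.16814×(-1.78295)=-0.29979.
Sum = -1.93293, so H' = 1.933.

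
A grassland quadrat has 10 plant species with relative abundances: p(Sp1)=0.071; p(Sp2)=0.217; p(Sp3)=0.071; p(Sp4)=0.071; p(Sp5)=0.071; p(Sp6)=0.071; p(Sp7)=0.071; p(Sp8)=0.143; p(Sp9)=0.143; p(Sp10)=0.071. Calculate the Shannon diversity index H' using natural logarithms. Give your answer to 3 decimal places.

Each pᵢ ln pᵢ term (working shown to 5 dp, full precision carried): 0.071×(-2.64508)=-0.18780, 0.217×(-1.52786)=-0.33155, 0.071×(-2.64508)=-0.18780, 0.071×(-2.64508)=-0.18780, 0.071×(-2.64508)=-0.18780, 0.071×(-2.64508)=-0.18780, 0.071×(-2.64508)=-0.18780, 0.143×(-1.94491)=-0.27812, 0.143×(-1.94491)=-0.27812, 0.071×(-2.64508)=-0.18780.
Sum = -2.20239, so H' = 2.202.

2.202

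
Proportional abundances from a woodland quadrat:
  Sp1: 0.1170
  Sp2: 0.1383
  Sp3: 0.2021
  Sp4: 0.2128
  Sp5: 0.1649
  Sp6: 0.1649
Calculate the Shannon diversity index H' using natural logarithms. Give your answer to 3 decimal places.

Each pᵢ ln pᵢ term (working shown to 5 dp, full precision carried): 0.117×(-2.14558)=-0.25103, 0.1383×(-1.97833)=-0.27360, 0.2021×(-1.59899)=-0.32316, 0.2128×(-1.54740)=-0.32929, 0.1649×(-1.80242)=-0.29722, 0.1649×(-1.80242)=-0.29722.
Sum = -1.77152, so H' = 1.772.

1.772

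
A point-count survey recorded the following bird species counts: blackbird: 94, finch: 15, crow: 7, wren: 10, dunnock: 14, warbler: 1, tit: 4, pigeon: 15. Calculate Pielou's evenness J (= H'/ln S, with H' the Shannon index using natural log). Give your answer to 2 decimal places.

0.67

Total N = 94+15+7+10+14+1+4+15 = 160, so the proportions are 0.5875, 0.09375, 0.04375, 0.0625, 0.0875, 0.00625, 0.025, 0.09375 (working shown to 5 dp, full precision carried).
H' = −Σ pᵢ ln pᵢ = −((-0.31248) + (-0.22192) + (-0.13691) + (-0.17329) + (-0.21316) + (-0.03172) + (-0.09222) + (-0.22192)) = 1.40361.
With S = 8 species, ln S = 2.07944, so J = 1.40361/2.07944 = 0.67499, i.e. 0.67 to 2 decimal places.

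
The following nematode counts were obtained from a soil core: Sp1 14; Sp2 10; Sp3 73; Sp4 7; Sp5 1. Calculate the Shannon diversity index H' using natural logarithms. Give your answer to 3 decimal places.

0.970

Total N = 14+10+73+7+1 = 105, so the proportions are 0.13333, 0.09524, 0.69524, 0.06667, 0.00952 (working shown to 5 dp, full precision carried).
Each pᵢ ln pᵢ term: 0.13333×(-2.01490)=-0.26865, 0.09524×(-2.35138)=-0.22394, 0.69524×(-0.36350)=-0.25272, 0.06667×(-2.70805)=-0.18054, 0.00952×(-4.65396)=-0.04432.
Sum = -0.97017, so H' = 0.970.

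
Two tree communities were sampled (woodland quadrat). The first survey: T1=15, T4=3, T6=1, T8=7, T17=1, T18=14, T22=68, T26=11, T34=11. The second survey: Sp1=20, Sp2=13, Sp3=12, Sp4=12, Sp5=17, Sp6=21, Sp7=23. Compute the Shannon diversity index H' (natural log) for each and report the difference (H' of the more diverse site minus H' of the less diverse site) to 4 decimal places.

The first survey: N=131, proportions 0.114504, 0.022901, 0.007634, 0.053435, 0.007634, 0.10687, 0.519084, 0.083969, 0.083969, giving H' = 1.560961 (working shown to 6 dp, full precision carried).
The second survey: N=118, proportions 0.169492, 0.110169, 0.101695, 0.101695, 0.144068, 0.177966, 0.194915, giving H' = 1.913797.
Difference = |1.560961 − 1.913797| = 0.352836, i.e. 0.3528 to 4 decimal places.

0.3528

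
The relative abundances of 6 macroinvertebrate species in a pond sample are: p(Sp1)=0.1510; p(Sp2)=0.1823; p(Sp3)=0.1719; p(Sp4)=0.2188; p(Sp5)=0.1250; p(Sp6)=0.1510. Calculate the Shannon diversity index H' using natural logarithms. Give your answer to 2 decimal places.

1.78

Each pᵢ ln pᵢ term (working shown to 4 dp, full precision carried): 0.151×(-1.8905)=-0.2855, 0.1823×(-1.7021)=-0.3103, 0.1719×(-1.7608)=-0.3027, 0.2188×(-1.5196)=-0.3325, 0.125×(-2.0794)=-0.2599, 0.151×(-1.8905)=-0.2855.
Sum = -1.7763, so H' = 1.78.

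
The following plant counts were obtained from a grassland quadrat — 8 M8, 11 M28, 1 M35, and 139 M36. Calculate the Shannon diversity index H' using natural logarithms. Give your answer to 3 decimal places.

0.485

Total N = 8+11+1+139 = 159, so the proportions are 0.05031, 0.06918, 0.00629, 0.87421 (working shown to 5 dp, full precision carried).
Each pᵢ ln pᵢ term: 0.05031×(-2.98946)=-0.15041, 0.06918×(-2.67101)=-0.18479, 0.00629×(-5.06890)=-0.03188, 0.87421×(-0.13443)=-0.11752.
Sum = -0.48460, so H' = 0.485.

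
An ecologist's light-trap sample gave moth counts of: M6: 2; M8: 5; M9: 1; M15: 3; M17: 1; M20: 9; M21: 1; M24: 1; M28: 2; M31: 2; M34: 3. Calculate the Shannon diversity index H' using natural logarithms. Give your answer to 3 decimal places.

2.115

Total N = 2+5+1+3+1+9+1+1+2+2+3 = 30, so the proportions are 0.06667, 0.16667, 0.03333, 0.1, 0.03333, 0.3, 0.03333, 0.03333, 0.06667, 0.06667, 0.1 (working shown to 5 dp, full precision carried).
Each pᵢ ln pᵢ term: 0.06667×(-2.70805)=-0.18054, 0.16667×(-1.79176)=-0.29863, 0.03333×(-3.40120)=-0.11337, 0.1×(-2.30259)=-0.23026, 0.03333×(-3.40120)=-0.11337, 0.3×(-1.20397)=-0.36119, 0.03333×(-3.40120)=-0.11337, 0.03333×(-3.40120)=-0.11337, 0.06667×(-2.70805)=-0.18054, 0.06667×(-2.70805)=-0.18054, 0.1×(-2.30259)=-0.23026.
Sum = -2.11544, so H' = 2.115.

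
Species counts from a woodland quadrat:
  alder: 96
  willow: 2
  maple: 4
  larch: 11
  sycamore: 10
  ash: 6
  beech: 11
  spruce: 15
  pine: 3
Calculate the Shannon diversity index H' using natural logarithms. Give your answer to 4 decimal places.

Total N = 96+2+4+11+10+6+11+15+3 = 158, so the proportions are 0.607595, 0.012658, 0.025316, 0.06962, 0.063291, 0.037975, 0.06962, 0.094937, 0.018987 (working shown to 6 dp, full precision carried).
Each pᵢ ln pᵢ term: 0.607595×(-0.498247)=-0.302732, 0.012658×(-4.369448)=-0.055309, 0.025316×(-3.676301)=-0.093071, 0.06962×(-2.664700)=-0.185517, 0.063291×(-2.760010)=-0.174684, 0.037975×(-3.270836)=-0.124209, 0.06962×(-2.664700)=-0.185517, 0.094937×(-2.354545)=-0.223533, 0.018987×(-3.963983)=-0.075265.
Sum = -1.419838, so H' = 1.4198.

1.4198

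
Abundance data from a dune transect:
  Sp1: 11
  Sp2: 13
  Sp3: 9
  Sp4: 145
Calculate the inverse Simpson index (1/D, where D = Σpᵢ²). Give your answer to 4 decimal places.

Total N = 11+13+9+145 = 178, so the proportions are 0.0617978, 0.0730337, 0.0505618, 0.8146067 (working shown to 7 dp, full precision carried).
D = 0.0617978² + 0.0730337² + 0.0505618² + 0.8146067² = 0.0038190 + 0.0053339 + 0.0025565 + 0.6635841 = 0.6752935.
So 1/D = 1.480838, i.e. 1.4808 to 4 decimal places.

1.4808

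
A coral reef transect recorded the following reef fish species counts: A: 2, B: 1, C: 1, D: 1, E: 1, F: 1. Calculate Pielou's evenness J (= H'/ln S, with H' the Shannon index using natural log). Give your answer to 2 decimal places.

0.98

Total N = 2+1+1+1+1+1 = 7, so the proportions are 0.2857, 0.1429, 0.1429, 0.1429, 0.1429, 0.1429 (working shown to 4 dp, full precision carried).
H' = −Σ pᵢ ln pᵢ = −((-0.3579) + (-0.2780) + (-0.2780) + (-0.2780) + (-0.2780) + (-0.2780)) = 1.7479.
With S = 6 species, ln S = 1.7918, so J = 1.7479/1.7918 = 0.9755, i.e. 0.98 to 2 decimal places.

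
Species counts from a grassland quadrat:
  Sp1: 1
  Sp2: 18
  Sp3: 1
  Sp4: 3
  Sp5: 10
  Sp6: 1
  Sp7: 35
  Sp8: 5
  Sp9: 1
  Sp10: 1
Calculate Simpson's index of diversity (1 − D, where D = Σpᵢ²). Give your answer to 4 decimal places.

0.7078

Total N = 1+18+1+3+10+1+35+5+1+1 = 76, so the proportions are 0.013158, 0.236842, 0.013158, 0.039474, 0.131579, 0.013158, 0.460526, 0.065789, 0.013158, 0.013158 (working shown to 6 dp, full precision carried).
D = 0.013158² + 0.236842² + 0.013158² + 0.039474² + 0.131579² + 0.013158² + 0.460526² + 0.065789² + 0.013158² + 0.013158² = 0.000173 + 0.056094 + 0.000173 + 0.001558 + 0.017313 + 0.000173 + 0.212084 + 0.004328 + 0.000173 + 0.000173 = 0.292244.
So 1 − D = 0.707756, i.e. 0.7078 to 4 decimal places.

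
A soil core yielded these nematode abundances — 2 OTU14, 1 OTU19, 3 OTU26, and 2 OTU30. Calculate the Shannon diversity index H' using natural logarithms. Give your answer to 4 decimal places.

Total N = 2+1+3+2 = 8, so the proportions are 0.25, 0.125, 0.375, 0.25 (working shown to 6 dp, full precision carried).
Each pᵢ ln pᵢ term: 0.25×(-1.386294)=-0.346574, 0.125×(-2.079442)=-0.259930, 0.375×(-0.980829)=-0.367811, 0.25×(-1.386294)=-0.346574.
Sum = -1.320888, so H' = 1.3209.

1.3209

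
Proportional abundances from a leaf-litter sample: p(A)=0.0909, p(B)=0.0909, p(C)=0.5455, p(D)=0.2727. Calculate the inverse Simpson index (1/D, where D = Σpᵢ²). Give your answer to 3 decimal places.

2.574

D = 0.0909² + 0.0909² + 0.5455² + 0.2727² = 0.008263 + 0.008263 + 0.297570 + 0.074365 = 0.388461 (working shown to 6 dp, full precision carried).
So 1/D = 2.57426, i.e. 2.574 to 3 decimal places.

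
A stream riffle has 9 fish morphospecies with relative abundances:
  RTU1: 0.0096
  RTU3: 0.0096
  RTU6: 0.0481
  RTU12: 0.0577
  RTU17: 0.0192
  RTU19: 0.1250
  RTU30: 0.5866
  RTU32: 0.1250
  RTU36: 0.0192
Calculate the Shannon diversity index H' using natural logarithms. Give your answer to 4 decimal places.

Each pᵢ ln pᵢ term (working shown to 6 dp, full precision carried): 0.0096×(-4.645992)=-0.044602, 0.0096×(-4.645992)=-0.044602, 0.0481×(-3.034473)=-0.145958, 0.0577×(-2.852498)=-0.164589, 0.0192×(-3.952845)=-0.075895, 0.125×(-2.079442)=-0.259930, 0.5866×(-0.533412)=-0.312900, 0.125×(-2.079442)=-0.259930, 0.0192×(-3.952845)=-0.075895.
Sum = -1.384300, so H' = 1.3843.

1.3843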